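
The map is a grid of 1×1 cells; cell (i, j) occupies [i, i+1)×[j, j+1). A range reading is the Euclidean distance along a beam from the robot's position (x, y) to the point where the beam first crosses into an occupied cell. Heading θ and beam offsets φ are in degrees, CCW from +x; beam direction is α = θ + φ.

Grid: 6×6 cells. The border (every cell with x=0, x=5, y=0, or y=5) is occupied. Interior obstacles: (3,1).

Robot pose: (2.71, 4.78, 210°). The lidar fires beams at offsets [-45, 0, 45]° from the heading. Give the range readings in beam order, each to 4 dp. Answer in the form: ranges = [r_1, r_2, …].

beam 1: φ=-45°, α=165°
  cosα=-0.9659 sinα=0.2588 | (2,4) | tMaxX 0.7350 tMaxY 0.8500 | tΔX 1.0353 tΔY 3.8637
    t=0.7350 [x] (1,4)
    t=0.8500 [y] (1,5) — stop
  → r_1 = 0.8500
beam 2: φ=0°, α=210°
  cosα=-0.8660 sinα=-0.5000 | (2,4) | tMaxX 0.8198 tMaxY 1.5600 | tΔX 1.1547 tΔY 2.0000
    t=0.8198 [x] (1,4)
    t=1.5600 [y] (1,3)
    t=1.9745 [x] (0,3) — stop
  → r_2 = 1.9745
beam 3: φ=45°, α=255°
  cosα=-0.2588 sinα=-0.9659 | (2,4) | tMaxX 2.7432 tMaxY 0.8075 | tΔX 3.8637 tΔY 1.0353
    t=0.8075 [y] (2,3)
    t=1.8428 [y] (2,2)
    t=2.7432 [x] (1,2)
    t=2.8781 [y] (1,1)
    t=3.9133 [y] (1,0) — stop
  → r_3 = 3.9133

ranges = [0.8500, 1.9745, 3.9133]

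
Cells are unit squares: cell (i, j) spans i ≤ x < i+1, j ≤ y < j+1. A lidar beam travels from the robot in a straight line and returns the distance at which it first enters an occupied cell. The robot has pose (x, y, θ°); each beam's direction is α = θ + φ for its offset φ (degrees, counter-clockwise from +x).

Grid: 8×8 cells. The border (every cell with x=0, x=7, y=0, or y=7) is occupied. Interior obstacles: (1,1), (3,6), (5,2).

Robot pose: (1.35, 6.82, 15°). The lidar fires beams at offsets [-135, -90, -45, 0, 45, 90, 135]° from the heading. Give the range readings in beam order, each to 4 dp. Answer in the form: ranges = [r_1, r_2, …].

beam 1: φ=-135°, α=240°
  cosα=-0.5000 sinα=-0.8660 | (1,6) | tMaxX 0.7000 tMaxY 0.9469 | tΔX 2.0000 tΔY 1.1547
    t=0.7000 [x] (0,6) — stop
  → r_1 = 0.7000
beam 2: φ=-90°, α=285°
  cosα=0.2588 sinα=-0.9659 | (1,6) | tMaxX 2.5114 tMaxY 0.8489 | tΔX 3.8637 tΔY 1.0353
    t=0.8489 [y] (1,5)
    t=1.8842 [y] (1,4)
    t=2.5114 [x] (2,4)
    t=2.9195 [y] (2,3)
    t=3.9548 [y] (2,2)
    t=4.9900 [y] (2,1)
    t=6.0253 [y] (2,0) — stop
  → r_2 = 6.0253
beam 3: φ=-45°, α=330°
  cosα=0.8660 sinα=-0.5000 | (1,6) | tMaxX 0.7506 tMaxY 1.6400 | tΔX 1.1547 tΔY 2.0000
    t=0.7506 [x] (2,6)
    t=1.6400 [y] (2,5)
    t=1.9053 [x] (3,5)
    t=3.0600 [x] (4,5)
    t=3.6400 [y] (4,4)
    t=4.2147 [x] (5,4)
    t=5.3694 [x] (6,4)
    t=5.6400 [y] (6,3)
    t=6.5241 [x] (7,3) — stop
  → r_3 = 6.5241
beam 4: φ=0°, α=15°
  cosα=0.9659 sinα=0.2588 | (1,6) | tMaxX 0.6729 tMaxY 0.6955 | tΔX 1.0353 tΔY 3.8637
    t=0.6729 [x] (2,6)
    t=0.6955 [y] (2,7) — stop
  → r_4 = 0.6955
beam 5: φ=45°, α=60°
  cosα=0.5000 sinα=0.8660 | (1,6) | tMaxX 1.3000 tMaxY 0.2078 | tΔX 2.0000 tΔY 1.1547
    t=0.2078 [y] (1,7) — stop
  → r_5 = 0.2078
beam 6: φ=90°, α=105°
  cosα=-0.2588 sinα=0.9659 | (1,6) | tMaxX 1.3523 tMaxY 0.1863 | tΔX 3.8637 tΔY 1.0353
    t=0.1863 [y] (1,7) — stop
  → r_6 = 0.1863
beam 7: φ=135°, α=150°
  cosα=-0.8660 sinα=0.5000 | (1,6) | tMaxX 0.4041 tMaxY 0.3600 | tΔX 1.1547 tΔY 2.0000
    t=0.3600 [y] (1,7) — stop
  → r_7 = 0.3600

ranges = [0.7000, 6.0253, 6.5241, 0.6955, 0.2078, 0.1863, 0.3600]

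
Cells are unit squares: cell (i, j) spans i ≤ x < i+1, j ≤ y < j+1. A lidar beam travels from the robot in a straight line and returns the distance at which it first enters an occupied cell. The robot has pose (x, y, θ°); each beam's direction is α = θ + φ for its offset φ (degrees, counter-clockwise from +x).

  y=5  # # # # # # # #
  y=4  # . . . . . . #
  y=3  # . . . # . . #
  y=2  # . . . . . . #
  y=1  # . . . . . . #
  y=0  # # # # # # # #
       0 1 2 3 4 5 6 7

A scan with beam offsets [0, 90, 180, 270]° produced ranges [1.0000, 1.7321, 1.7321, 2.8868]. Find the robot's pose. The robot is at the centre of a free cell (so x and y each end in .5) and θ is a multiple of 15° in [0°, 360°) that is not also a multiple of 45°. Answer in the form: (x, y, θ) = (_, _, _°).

(x, y, θ) = (5.5, 2.5, 150°)

Candidates: 23 free-cell centres × 16 headings = 368 poses. Raycast each; keep the one whose scan matches to 4 dp.
  (1.5, 4.5, 120°): beam 1 = 0.5774 ≠ 1.0000 ✗
  (4.5, 2.5, 60°): beam 1 = 0.5774 ≠ 1.0000 ✗
  (3.5, 1.5, 15°): beam 1 = 3.6235 ≠ 1.0000 ✗
  (3.5, 2.5, 285°): beam 1 = 1.5529 ≠ 1.0000 ✗
  …
  (5.5, 2.5, 150°): r_1=1.0000, r_2=1.7321, r_3=1.7321, r_4=2.8868 — all match ✓
Unique over the lattice → pose = (5.5, 2.5, 150°).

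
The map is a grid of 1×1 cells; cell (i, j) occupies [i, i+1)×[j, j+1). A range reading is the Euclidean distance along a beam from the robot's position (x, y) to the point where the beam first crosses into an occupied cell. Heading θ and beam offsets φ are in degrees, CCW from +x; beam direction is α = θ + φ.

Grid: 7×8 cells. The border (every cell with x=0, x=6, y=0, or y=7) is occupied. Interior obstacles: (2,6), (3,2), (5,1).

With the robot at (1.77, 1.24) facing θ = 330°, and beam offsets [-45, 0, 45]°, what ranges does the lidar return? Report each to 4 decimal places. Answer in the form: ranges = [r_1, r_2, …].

ranges = [0.2485, 0.4800, 4.3792]

beam 1: φ=-45°, α=285°
  dir = (cos 285°, sin 285°) = (0.2588, -0.9659); from cell (1,1)
  next x-line at t=0.8887, next y-line at t=0.2485; Δt_x=3.8637, Δt_y=1.0353
    y: enter (1,0) at t=0.2485 ← occupied
  → r_1 = 0.2485
beam 2: φ=0°, α=330°
  dir = (cos 330°, sin 330°) = (0.8660, -0.5000); from cell (1,1)
  next x-line at t=0.2656, next y-line at t=0.4800; Δt_x=1.1547, Δt_y=2.0000
    x: enter (2,1) at t=0.2656
    y: enter (2,0) at t=0.4800 ← occupied
  → r_2 = 0.4800
beam 3: φ=45°, α=15°
  dir = (cos 15°, sin 15°) = (0.9659, 0.2588); from cell (1,1)
  next x-line at t=0.2381, next y-line at t=2.9364; Δt_x=1.0353, Δt_y=3.8637
    x: enter (2,1) at t=0.2381
    x: enter (3,1) at t=1.2734
    x: enter (4,1) at t=2.3087
    y: enter (4,2) at t=2.9364
    x: enter (5,2) at t=3.3439
    x: enter (6,2) at t=4.3792 ← occupied
  → r_3 = 4.3792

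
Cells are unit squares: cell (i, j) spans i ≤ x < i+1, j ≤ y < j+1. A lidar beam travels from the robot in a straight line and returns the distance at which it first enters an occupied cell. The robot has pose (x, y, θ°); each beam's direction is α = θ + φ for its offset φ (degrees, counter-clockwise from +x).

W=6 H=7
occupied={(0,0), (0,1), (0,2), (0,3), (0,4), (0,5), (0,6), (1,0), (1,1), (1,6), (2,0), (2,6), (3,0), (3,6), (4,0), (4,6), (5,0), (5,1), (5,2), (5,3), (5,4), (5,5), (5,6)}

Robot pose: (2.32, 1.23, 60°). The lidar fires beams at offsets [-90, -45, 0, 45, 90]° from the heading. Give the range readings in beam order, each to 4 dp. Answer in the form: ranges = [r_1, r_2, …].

beam 1: φ=-90°, α=330°
  cosα=0.8660 sinα=-0.5000 | (2,1) | tMaxX 0.7852 tMaxY 0.4600 | tΔX 1.1547 tΔY 2.0000
    t=0.4600 [y] (2,0) — stop
  → r_1 = 0.4600
beam 2: φ=-45°, α=15°
  cosα=0.9659 sinα=0.2588 | (2,1) | tMaxX 0.7040 tMaxY 2.9751 | tΔX 1.0353 tΔY 3.8637
    t=0.7040 [x] (3,1)
    t=1.7393 [x] (4,1)
    t=2.7745 [x] (5,1) — stop
  → r_2 = 2.7745
beam 3: φ=0°, α=60°
  cosα=0.5000 sinα=0.8660 | (2,1) | tMaxX 1.3600 tMaxY 0.8891 | tΔX 2.0000 tΔY 1.1547
    t=0.8891 [y] (2,2)
    t=1.3600 [x] (3,2)
    t=2.0438 [y] (3,3)
    t=3.1985 [y] (3,4)
    t=3.3600 [x] (4,4)
    t=4.3532 [y] (4,5)
    t=5.3600 [x] (5,5) — stop
  → r_3 = 5.3600
beam 4: φ=45°, α=105°
  cosα=-0.2588 sinα=0.9659 | (2,1) | tMaxX 1.2364 tMaxY 0.7972 | tΔX 3.8637 tΔY 1.0353
    t=0.7972 [y] (2,2)
    t=1.2364 [x] (1,2)
    t=1.8324 [y] (1,3)
    t=2.8677 [y] (1,4)
    t=3.9030 [y] (1,5)
    t=4.9383 [y] (1,6) — stop
  → r_4 = 4.9383
beam 5: φ=90°, α=150°
  cosα=-0.8660 sinα=0.5000 | (2,1) | tMaxX 0.3695 tMaxY 1.5400 | tΔX 1.1547 tΔY 2.0000
    t=0.3695 [x] (1,1) — stop
  → r_5 = 0.3695

ranges = [0.4600, 2.7745, 5.3600, 4.9383, 0.3695]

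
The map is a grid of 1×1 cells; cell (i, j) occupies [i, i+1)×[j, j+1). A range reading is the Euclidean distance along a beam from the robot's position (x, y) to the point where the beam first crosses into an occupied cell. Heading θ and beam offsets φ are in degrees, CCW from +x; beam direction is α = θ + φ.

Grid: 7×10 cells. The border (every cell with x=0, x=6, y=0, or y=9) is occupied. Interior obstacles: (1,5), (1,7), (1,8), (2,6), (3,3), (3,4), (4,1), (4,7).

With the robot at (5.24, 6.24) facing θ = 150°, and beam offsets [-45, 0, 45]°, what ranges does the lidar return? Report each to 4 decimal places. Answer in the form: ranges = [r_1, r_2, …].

beam 1: φ=-45°, α=105°
  cosα=-0.2588 sinα=0.9659 | (5,6) | tMaxX 0.9273 tMaxY 0.7868 | tΔX 3.8637 tΔY 1.0353
    t=0.7868 [y] (5,7)
    t=0.9273 [x] (4,7) — stop
  → r_1 = 0.9273
beam 2: φ=0°, α=150°
  cosα=-0.8660 sinα=0.5000 | (5,6) | tMaxX 0.2771 tMaxY 1.5200 | tΔX 1.1547 tΔY 2.0000
    t=0.2771 [x] (4,6)
    t=1.4318 [x] (3,6)
    t=1.5200 [y] (3,7)
    t=2.5865 [x] (2,7)
    t=3.5200 [y] (2,8)
    t=3.7412 [x] (1,8) — stop
  → r_2 = 3.7412
beam 3: φ=45°, α=195°
  cosα=-0.9659 sinα=-0.2588 | (5,6) | tMaxX 0.2485 tMaxY 0.9273 | tΔX 1.0353 tΔY 3.8637
    t=0.2485 [x] (4,6)
    t=0.9273 [y] (4,5)
    t=1.2837 [x] (3,5)
    t=2.3190 [x] (2,5)
    t=3.3543 [x] (1,5) — stop
  → r_3 = 3.3543

ranges = [0.9273, 3.7412, 3.3543]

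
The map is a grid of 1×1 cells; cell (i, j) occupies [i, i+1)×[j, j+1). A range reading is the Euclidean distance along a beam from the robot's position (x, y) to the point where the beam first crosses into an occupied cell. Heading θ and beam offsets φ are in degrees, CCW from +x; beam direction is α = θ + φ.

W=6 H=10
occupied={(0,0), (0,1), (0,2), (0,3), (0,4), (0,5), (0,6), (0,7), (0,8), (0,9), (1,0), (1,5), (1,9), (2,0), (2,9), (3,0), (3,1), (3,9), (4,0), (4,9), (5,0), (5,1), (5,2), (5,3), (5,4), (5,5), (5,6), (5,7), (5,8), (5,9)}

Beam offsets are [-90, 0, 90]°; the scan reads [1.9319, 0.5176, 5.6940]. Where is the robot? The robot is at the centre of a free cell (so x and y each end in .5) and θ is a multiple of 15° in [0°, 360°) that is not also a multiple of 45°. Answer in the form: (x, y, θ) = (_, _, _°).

(x, y, θ) = (4.5, 3.5, 15°)

Candidates: 30 free-cell centres × 16 headings = 480 poses. Raycast each; keep the one whose scan matches to 4 dp.
  (3.5, 7.5, 120°): beam 1 = 1.7321 ≠ 1.9319 ✗
  (4.5, 8.5, 195°): beam 1 = 0.5176 ≠ 1.9319 ✗
  (1.5, 8.5, 345°): beam 2 = 3.6235 ≠ 0.5176 ✗
  …
  (4.5, 3.5, 15°): r_1=1.9319, r_2=0.5176, r_3=5.6940 — all match ✓
Only this pose fits every beam.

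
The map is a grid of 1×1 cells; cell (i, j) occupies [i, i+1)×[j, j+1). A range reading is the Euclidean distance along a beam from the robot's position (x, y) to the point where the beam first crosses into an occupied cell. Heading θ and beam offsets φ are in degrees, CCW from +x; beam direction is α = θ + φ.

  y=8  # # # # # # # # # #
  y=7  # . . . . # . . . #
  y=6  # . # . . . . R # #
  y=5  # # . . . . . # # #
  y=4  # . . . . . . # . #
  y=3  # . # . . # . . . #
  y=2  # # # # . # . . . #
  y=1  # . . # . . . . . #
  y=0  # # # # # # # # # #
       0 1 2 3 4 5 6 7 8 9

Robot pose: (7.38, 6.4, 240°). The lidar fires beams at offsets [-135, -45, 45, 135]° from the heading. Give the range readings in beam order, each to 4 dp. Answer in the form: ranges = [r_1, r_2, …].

ranges = [1.6564, 6.6051, 0.4141, 0.6419]

beam 1: φ=-135°, α=105°
  cosα=-0.2588 sinα=0.9659 | (7,6) | tMaxX 1.4682 tMaxY 0.6212 | tΔX 3.8637 tΔY 1.0353
    t=0.6212 [y] (7,7)
    t=1.4682 [x] (6,7)
    t=1.6564 [y] (6,8) — stop
  → r_1 = 1.6564
beam 2: φ=-45°, α=195°
  cosα=-0.9659 sinα=-0.2588 | (7,6) | tMaxX 0.3934 tMaxY 1.5455 | tΔX 1.0353 tΔY 3.8637
    t=0.3934 [x] (6,6)
    t=1.4287 [x] (5,6)
    t=1.5455 [y] (5,5)
    t=2.4640 [x] (4,5)
    t=3.4992 [x] (3,5)
    t=4.5345 [x] (2,5)
    t=5.4092 [y] (2,4)
    t=5.5698 [x] (1,4)
    t=6.6051 [x] (0,4) — stop
  → r_2 = 6.6051
beam 3: φ=45°, α=285°
  cosα=0.2588 sinα=-0.9659 | (7,6) | tMaxX 2.3955 tMaxY 0.4141 | tΔX 3.8637 tΔY 1.0353
    t=0.4141 [y] (7,5) — stop
  → r_3 = 0.4141
beam 4: φ=135°, α=15°
  cosα=0.9659 sinα=0.2588 | (7,6) | tMaxX 0.6419 tMaxY 2.3182 | tΔX 1.0353 tΔY 3.8637
    t=0.6419 [x] (8,6) — stop
  → r_4 = 0.6419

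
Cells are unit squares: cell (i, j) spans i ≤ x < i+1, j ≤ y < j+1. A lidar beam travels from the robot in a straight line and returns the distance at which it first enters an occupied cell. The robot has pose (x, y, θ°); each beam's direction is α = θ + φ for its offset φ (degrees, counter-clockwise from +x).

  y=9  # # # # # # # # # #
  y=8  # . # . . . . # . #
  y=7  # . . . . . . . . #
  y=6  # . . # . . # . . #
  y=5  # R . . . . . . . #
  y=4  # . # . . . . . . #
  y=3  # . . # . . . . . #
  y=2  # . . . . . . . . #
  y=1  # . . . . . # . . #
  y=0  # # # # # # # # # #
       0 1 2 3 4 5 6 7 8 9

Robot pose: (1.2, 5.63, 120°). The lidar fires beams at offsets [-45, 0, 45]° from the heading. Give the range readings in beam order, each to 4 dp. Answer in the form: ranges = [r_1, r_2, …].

beam 1: φ=-45°, α=75°
  direction (0.2588, 0.9659); cell (1,5); t to first gridline: x 3.0910, y 0.3831 (then +3.8637 / +1.0353)
    (1,6) via y @ 0.3831
    (1,7) via y @ 1.4183
    (1,8) via y @ 2.4536
    (2,8) via x @ 3.0910  # hit
  → r_1 = 3.0910
beam 2: φ=0°, α=120°
  direction (-0.5000, 0.8660); cell (1,5); t to first gridline: x 0.4000, y 0.4272 (then +2.0000 / +1.1547)
    (0,5) via x @ 0.4000  # hit
  → r_2 = 0.4000
beam 3: φ=45°, α=165°
  direction (-0.9659, 0.2588); cell (1,5); t to first gridline: x 0.2071, y 1.4296 (then +1.0353 / +3.8637)
    (0,5) via x @ 0.2071  # hit
  → r_3 = 0.2071

ranges = [3.0910, 0.4000, 0.2071]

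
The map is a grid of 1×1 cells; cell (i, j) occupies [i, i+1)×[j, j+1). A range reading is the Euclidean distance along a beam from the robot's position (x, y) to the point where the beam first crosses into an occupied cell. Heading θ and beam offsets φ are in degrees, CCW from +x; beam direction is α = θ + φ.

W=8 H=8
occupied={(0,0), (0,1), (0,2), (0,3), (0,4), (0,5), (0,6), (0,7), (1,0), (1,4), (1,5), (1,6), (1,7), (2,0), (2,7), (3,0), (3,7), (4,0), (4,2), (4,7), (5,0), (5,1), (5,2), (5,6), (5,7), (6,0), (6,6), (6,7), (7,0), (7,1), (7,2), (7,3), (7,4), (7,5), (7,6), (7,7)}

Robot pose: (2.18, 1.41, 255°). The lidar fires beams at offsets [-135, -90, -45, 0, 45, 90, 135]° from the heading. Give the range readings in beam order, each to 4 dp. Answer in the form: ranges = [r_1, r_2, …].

beam 1: φ=-135°, α=120°
  cosα=-0.5000 sinα=0.8660 | (2,1) | tMaxX 0.3600 tMaxY 0.6813 | tΔX 2.0000 tΔY 1.1547
    t=0.3600 [x] (1,1)
    t=0.6813 [y] (1,2)
    t=1.8360 [y] (1,3)
    t=2.3600 [x] (0,3) — stop
  → r_1 = 2.3600
beam 2: φ=-90°, α=165°
  cosα=-0.9659 sinα=0.2588 | (2,1) | tMaxX 0.1863 tMaxY 2.2796 | tΔX 1.0353 tΔY 3.8637
    t=0.1863 [x] (1,1)
    t=1.2216 [x] (0,1) — stop
  → r_2 = 1.2216
beam 3: φ=-45°, α=210°
  cosα=-0.8660 sinα=-0.5000 | (2,1) | tMaxX 0.2078 tMaxY 0.8200 | tΔX 1.1547 tΔY 2.0000
    t=0.2078 [x] (1,1)
    t=0.8200 [y] (1,0) — stop
  → r_3 = 0.8200
beam 4: φ=0°, α=255°
  cosα=-0.2588 sinα=-0.9659 | (2,1) | tMaxX 0.6955 tMaxY 0.4245 | tΔX 3.8637 tΔY 1.0353
    t=0.4245 [y] (2,0) — stop
  → r_4 = 0.4245
beam 5: φ=45°, α=300°
  cosα=0.5000 sinα=-0.8660 | (2,1) | tMaxX 1.6400 tMaxY 0.4734 | tΔX 2.0000 tΔY 1.1547
    t=0.4734 [y] (2,0) — stop
  → r_5 = 0.4734
beam 6: φ=90°, α=345°
  cosα=0.9659 sinα=-0.2588 | (2,1) | tMaxX 0.8489 tMaxY 1.5841 | tΔX 1.0353 tΔY 3.8637
    t=0.8489 [x] (3,1)
    t=1.5841 [y] (3,0) — stop
  → r_6 = 1.5841
beam 7: φ=135°, α=30°
  cosα=0.8660 sinα=0.5000 | (2,1) | tMaxX 0.9469 tMaxY 1.1800 | tΔX 1.1547 tΔY 2.0000
    t=0.9469 [x] (3,1)
    t=1.1800 [y] (3,2)
    t=2.1016 [x] (4,2) — stop
  → r_7 = 2.1016

ranges = [2.3600, 1.2216, 0.8200, 0.4245, 0.4734, 1.5841, 2.1016]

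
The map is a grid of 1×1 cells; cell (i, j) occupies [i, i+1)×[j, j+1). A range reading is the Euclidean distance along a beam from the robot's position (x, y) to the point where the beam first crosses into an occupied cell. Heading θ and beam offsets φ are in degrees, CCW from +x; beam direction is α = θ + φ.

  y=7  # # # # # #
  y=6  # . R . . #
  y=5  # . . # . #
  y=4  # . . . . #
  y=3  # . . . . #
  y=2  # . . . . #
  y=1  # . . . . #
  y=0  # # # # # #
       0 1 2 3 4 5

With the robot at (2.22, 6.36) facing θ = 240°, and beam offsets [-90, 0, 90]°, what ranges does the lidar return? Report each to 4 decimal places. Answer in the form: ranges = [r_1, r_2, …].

ranges = [1.2800, 2.4400, 0.9007]

beam 1: φ=-90°, α=150°
  direction (-0.8660, 0.5000); cell (2,6); t to first gridline: x 0.2540, y 1.2800 (then +1.1547 / +2.0000)
    (1,6) via x @ 0.2540
    (1,7) via y @ 1.2800  # hit
  → r_1 = 1.2800
beam 2: φ=0°, α=240°
  direction (-0.5000, -0.8660); cell (2,6); t to first gridline: x 0.4400, y 0.4157 (then +2.0000 / +1.1547)
    (2,5) via y @ 0.4157
    (1,5) via x @ 0.4400
    (1,4) via y @ 1.5704
    (0,4) via x @ 2.4400  # hit
  → r_2 = 2.4400
beam 3: φ=90°, α=330°
  direction (0.8660, -0.5000); cell (2,6); t to first gridline: x 0.9007, y 0.7200 (then +1.1547 / +2.0000)
    (2,5) via y @ 0.7200
    (3,5) via x @ 0.9007  # hit
  → r_3 = 0.9007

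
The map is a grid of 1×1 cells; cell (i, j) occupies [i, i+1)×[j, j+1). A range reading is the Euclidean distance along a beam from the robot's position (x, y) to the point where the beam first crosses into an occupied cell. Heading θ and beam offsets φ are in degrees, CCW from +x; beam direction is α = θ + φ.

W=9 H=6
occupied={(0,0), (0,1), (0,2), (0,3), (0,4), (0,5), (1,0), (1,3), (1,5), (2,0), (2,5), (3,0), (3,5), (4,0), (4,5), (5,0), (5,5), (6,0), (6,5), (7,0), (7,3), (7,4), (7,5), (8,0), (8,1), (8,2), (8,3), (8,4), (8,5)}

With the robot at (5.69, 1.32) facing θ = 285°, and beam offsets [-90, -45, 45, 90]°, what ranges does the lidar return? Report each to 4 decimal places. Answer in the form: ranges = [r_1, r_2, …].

beam 1: φ=-90°, α=195°
  cosα=-0.9659 sinα=-0.2588 | (5,1) | tMaxX 0.7143 tMaxY 1.2364 | tΔX 1.0353 tΔY 3.8637
    t=0.7143 [x] (4,1)
    t=1.2364 [y] (4,0) — stop
  → r_1 = 1.2364
beam 2: φ=-45°, α=240°
  cosα=-0.5000 sinα=-0.8660 | (5,1) | tMaxX 1.3800 tMaxY 0.3695 | tΔX 2.0000 tΔY 1.1547
    t=0.3695 [y] (5,0) — stop
  → r_2 = 0.3695
beam 3: φ=45°, α=330°
  cosα=0.8660 sinα=-0.5000 | (5,1) | tMaxX 0.3580 tMaxY 0.6400 | tΔX 1.1547 tΔY 2.0000
    t=0.3580 [x] (6,1)
    t=0.6400 [y] (6,0) — stop
  → r_3 = 0.6400
beam 4: φ=90°, α=15°
  cosα=0.9659 sinα=0.2588 | (5,1) | tMaxX 0.3209 tMaxY 2.6273 | tΔX 1.0353 tΔY 3.8637
    t=0.3209 [x] (6,1)
    t=1.3562 [x] (7,1)
    t=2.3915 [x] (8,1) — stop
  → r_4 = 2.3915

ranges = [1.2364, 0.3695, 0.6400, 2.3915]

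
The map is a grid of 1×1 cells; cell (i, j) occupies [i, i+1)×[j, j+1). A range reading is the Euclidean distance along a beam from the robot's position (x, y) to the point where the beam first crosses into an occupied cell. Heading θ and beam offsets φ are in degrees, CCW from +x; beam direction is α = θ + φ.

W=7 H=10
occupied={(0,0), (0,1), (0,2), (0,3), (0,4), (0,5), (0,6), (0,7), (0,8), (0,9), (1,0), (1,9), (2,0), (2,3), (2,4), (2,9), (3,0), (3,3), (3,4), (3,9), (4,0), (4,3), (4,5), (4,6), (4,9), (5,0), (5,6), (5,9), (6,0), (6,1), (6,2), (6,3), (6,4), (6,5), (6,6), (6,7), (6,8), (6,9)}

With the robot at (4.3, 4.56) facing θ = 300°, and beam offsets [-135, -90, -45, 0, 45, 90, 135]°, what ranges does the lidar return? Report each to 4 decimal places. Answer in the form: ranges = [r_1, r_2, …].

beam 1: φ=-135°, α=165°
  d=(-0.9659,0.2588)  start (4,4)  tX=0.3106 tY=1.7000  stride 1/|dx|=1.0353 1/|dy|=3.8637
    cross x-line → (3,4), t=0.3106 (wall)
  → r_1 = 0.3106
beam 2: φ=-90°, α=210°
  d=(-0.8660,-0.5000)  start (4,4)  tX=0.3464 tY=1.1200  stride 1/|dx|=1.1547 1/|dy|=2.0000
    cross x-line → (3,4), t=0.3464 (wall)
  → r_2 = 0.3464
beam 3: φ=-45°, α=255°
  d=(-0.2588,-0.9659)  start (4,4)  tX=1.1591 tY=0.5798  stride 1/|dx|=3.8637 1/|dy|=1.0353
    cross y-line → (4,3), t=0.5798 (wall)
  → r_3 = 0.5798
beam 4: φ=0°, α=300°
  d=(0.5000,-0.8660)  start (4,4)  tX=1.4000 tY=0.6466  stride 1/|dx|=2.0000 1/|dy|=1.1547
    cross y-line → (4,3), t=0.6466 (wall)
  → r_4 = 0.6466
beam 5: φ=45°, α=345°
  d=(0.9659,-0.2588)  start (4,4)  tX=0.7247 tY=2.1637  stride 1/|dx|=1.0353 1/|dy|=3.8637
    cross x-line → (5,4), t=0.7247
    cross x-line → (6,4), t=1.7600 (wall)
  → r_5 = 1.7600
beam 6: φ=90°, α=30°
  d=(0.8660,0.5000)  start (4,4)  tX=0.8083 tY=0.8800  stride 1/|dx|=1.1547 1/|dy|=2.0000
    cross x-line → (5,4), t=0.8083
    cross y-line → (5,5), t=0.8800
    cross x-line → (6,5), t=1.9630 (wall)
  → r_6 = 1.9630
beam 7: φ=135°, α=75°
  d=(0.2588,0.9659)  start (4,4)  tX=2.7046 tY=0.4555  stride 1/|dx|=3.8637 1/|dy|=1.0353
    cross y-line → (4,5), t=0.4555 (wall)
  → r_7 = 0.4555

ranges = [0.3106, 0.3464, 0.5798, 0.6466, 1.7600, 1.9630, 0.4555]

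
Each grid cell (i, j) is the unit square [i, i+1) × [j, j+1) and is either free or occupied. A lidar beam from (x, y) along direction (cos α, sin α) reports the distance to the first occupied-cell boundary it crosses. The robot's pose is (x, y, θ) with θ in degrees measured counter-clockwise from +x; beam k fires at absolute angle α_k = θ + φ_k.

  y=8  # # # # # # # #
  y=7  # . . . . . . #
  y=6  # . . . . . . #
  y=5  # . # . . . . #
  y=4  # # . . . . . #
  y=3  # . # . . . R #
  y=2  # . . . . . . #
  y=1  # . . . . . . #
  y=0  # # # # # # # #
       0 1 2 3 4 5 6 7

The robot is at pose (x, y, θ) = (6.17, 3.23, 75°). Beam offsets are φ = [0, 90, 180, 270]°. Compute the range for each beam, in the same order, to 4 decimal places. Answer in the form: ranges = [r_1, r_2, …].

beam 1: φ=0°, α=75°
  direction (0.2588, 0.9659); cell (6,3); t to first gridline: x 3.2069, y 0.7972 (then +3.8637 / +1.0353)
    (6,4) via y @ 0.7972
    (6,5) via y @ 1.8324
    (6,6) via y @ 2.8677
    (7,6) via x @ 3.2069  # hit
  → r_1 = 3.2069
beam 2: φ=90°, α=165°
  direction (-0.9659, 0.2588); cell (6,3); t to first gridline: x 0.1760, y 2.9751 (then +1.0353 / +3.8637)
    (5,3) via x @ 0.1760
    (4,3) via x @ 1.2113
    (3,3) via x @ 2.2465
    (3,4) via y @ 2.9751
    (2,4) via x @ 3.2818
    (1,4) via x @ 4.3171  # hit
  → r_2 = 4.3171
beam 3: φ=180°, α=255°
  direction (-0.2588, -0.9659); cell (6,3); t to first gridline: x 0.6568, y 0.2381 (then +3.8637 / +1.0353)
    (6,2) via y @ 0.2381
    (5,2) via x @ 0.6568
    (5,1) via y @ 1.2734
    (5,0) via y @ 2.3087  # hit
  → r_3 = 2.3087
beam 4: φ=270°, α=345°
  direction (0.9659, -0.2588); cell (6,3); t to first gridline: x 0.8593, y 0.8887 (then +1.0353 / +3.8637)
    (7,3) via x @ 0.8593  # hit
  → r_4 = 0.8593

ranges = [3.2069, 4.3171, 2.3087, 0.8593]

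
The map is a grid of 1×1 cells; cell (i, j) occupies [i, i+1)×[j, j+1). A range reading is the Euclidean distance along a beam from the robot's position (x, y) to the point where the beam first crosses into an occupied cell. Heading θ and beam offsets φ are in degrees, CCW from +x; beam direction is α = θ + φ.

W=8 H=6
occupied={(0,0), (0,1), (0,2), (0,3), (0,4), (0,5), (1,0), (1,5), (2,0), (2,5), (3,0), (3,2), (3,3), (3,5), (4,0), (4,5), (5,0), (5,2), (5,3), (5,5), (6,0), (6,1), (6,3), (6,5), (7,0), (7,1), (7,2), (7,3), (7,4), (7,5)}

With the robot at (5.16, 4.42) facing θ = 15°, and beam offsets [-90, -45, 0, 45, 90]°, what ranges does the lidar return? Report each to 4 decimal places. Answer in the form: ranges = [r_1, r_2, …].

ranges = [0.4348, 0.8400, 1.9049, 0.6697, 0.6005]

beam 1: φ=-90°, α=285°
  direction (0.2588, -0.9659); cell (5,4); t to first gridline: x 3.2455, y 0.4348 (then +3.8637 / +1.0353)
    (5,3) via y @ 0.4348  # hit
  → r_1 = 0.4348
beam 2: φ=-45°, α=330°
  direction (0.8660, -0.5000); cell (5,4); t to first gridline: x 0.9699, y 0.8400 (then +1.1547 / +2.0000)
    (5,3) via y @ 0.8400  # hit
  → r_2 = 0.8400
beam 3: φ=0°, α=15°
  direction (0.9659, 0.2588); cell (5,4); t to first gridline: x 0.8696, y 2.2409 (then +1.0353 / +3.8637)
    (6,4) via x @ 0.8696
    (7,4) via x @ 1.9049  # hit
  → r_3 = 1.9049
beam 4: φ=45°, α=60°
  direction (0.5000, 0.8660); cell (5,4); t to first gridline: x 1.6800, y 0.6697 (then +2.0000 / +1.1547)
    (5,5) via y @ 0.6697  # hit
  → r_4 = 0.6697
beam 5: φ=90°, α=105°
  direction (-0.2588, 0.9659); cell (5,4); t to first gridline: x 0.6182, y 0.6005 (then +3.8637 / +1.0353)
    (5,5) via y @ 0.6005  # hit
  → r_5 = 0.6005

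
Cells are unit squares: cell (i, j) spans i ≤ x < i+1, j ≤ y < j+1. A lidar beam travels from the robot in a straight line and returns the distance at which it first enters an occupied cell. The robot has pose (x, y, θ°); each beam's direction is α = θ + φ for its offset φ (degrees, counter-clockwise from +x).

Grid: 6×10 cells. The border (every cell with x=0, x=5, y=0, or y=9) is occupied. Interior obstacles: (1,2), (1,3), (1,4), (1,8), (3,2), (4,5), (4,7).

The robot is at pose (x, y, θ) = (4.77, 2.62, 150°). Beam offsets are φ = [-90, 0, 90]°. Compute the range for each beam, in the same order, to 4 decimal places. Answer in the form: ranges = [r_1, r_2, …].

ranges = [0.4600, 3.1985, 1.8706]

beam 1: φ=-90°, α=60°
  d=(0.5000,0.8660)  start (4,2)  tX=0.4600 tY=0.4388  stride 1/|dx|=2.0000 1/|dy|=1.1547
    cross y-line → (4,3), t=0.4388
    cross x-line → (5,3), t=0.4600 (wall)
  → r_1 = 0.4600
beam 2: φ=0°, α=150°
  d=(-0.8660,0.5000)  start (4,2)  tX=0.8891 tY=0.7600  stride 1/|dx|=1.1547 1/|dy|=2.0000
    cross y-line → (4,3), t=0.7600
    cross x-line → (3,3), t=0.8891
    cross x-line → (2,3), t=2.0438
    cross y-line → (2,4), t=2.7600
    cross x-line → (1,4), t=3.1985 (wall)
  → r_2 = 3.1985
beam 3: φ=90°, α=240°
  d=(-0.5000,-0.8660)  start (4,2)  tX=1.5400 tY=0.7159  stride 1/|dx|=2.0000 1/|dy|=1.1547
    cross y-line → (4,1), t=0.7159
    cross x-line → (3,1), t=1.5400
    cross y-line → (3,0), t=1.8706 (wall)
  → r_3 = 1.8706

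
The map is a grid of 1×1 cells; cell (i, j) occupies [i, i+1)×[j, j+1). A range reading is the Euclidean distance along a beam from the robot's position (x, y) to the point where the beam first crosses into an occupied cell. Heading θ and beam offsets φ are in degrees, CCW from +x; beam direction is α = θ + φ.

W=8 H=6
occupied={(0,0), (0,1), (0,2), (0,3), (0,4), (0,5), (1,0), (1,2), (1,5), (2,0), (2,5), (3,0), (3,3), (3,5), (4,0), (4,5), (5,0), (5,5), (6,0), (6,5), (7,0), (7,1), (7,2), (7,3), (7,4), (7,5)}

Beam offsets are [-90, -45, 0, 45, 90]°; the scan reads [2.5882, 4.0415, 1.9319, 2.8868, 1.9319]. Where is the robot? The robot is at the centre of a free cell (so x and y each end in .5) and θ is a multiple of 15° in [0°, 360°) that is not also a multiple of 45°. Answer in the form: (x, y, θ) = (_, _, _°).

Candidates: 22 free-cell centres × 16 headings = 352 poses. Raycast each; keep the one whose scan matches to 4 dp.
  (2.5, 3.5, 165°): beam 1 = 1.5529 ≠ 2.5882 ✗
  (2.5, 2.5, 150°): beam 1 = 1.0000 ≠ 2.5882 ✗
  (1.5, 3.5, 345°): beam 1 = 0.5176 ≠ 2.5882 ✗
  (2.5, 1.5, 255°): beam 1 = 1.5529 ≠ 2.5882 ✗
  …
  (4.5, 1.5, 105°): r_1=2.5882, r_2=4.0415, r_3=1.9319, r_4=2.8868, r_5=1.9319 — all match ✓
No second candidate reproduces the full scan.

(x, y, θ) = (4.5, 1.5, 105°)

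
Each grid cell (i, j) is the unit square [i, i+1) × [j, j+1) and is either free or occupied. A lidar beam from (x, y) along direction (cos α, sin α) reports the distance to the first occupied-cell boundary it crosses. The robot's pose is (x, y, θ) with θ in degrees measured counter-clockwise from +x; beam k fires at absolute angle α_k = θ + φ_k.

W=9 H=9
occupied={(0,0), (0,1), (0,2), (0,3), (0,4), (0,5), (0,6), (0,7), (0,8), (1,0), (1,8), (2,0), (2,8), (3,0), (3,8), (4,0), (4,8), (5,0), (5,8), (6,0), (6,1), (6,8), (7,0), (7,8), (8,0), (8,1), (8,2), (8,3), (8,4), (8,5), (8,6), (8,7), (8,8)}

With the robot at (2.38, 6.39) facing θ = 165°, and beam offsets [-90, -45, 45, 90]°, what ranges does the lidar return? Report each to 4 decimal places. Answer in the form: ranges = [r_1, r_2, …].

ranges = [1.6668, 1.8591, 1.5935, 5.3319]

beam 1: φ=-90°, α=75°
  cosα=0.2588 sinα=0.9659 | (2,6) | tMaxX 2.3955 tMaxY 0.6315 | tΔX 3.8637 tΔY 1.0353
    t=0.6315 [y] (2,7)
    t=1.6668 [y] (2,8) — stop
  → r_1 = 1.6668
beam 2: φ=-45°, α=120°
  cosα=-0.5000 sinα=0.8660 | (2,6) | tMaxX 0.7600 tMaxY 0.7044 | tΔX 2.0000 tΔY 1.1547
    t=0.7044 [y] (2,7)
    t=0.7600 [x] (1,7)
    t=1.8591 [y] (1,8) — stop
  → r_2 = 1.8591
beam 3: φ=45°, α=210°
  cosα=-0.8660 sinα=-0.5000 | (2,6) | tMaxX 0.4388 tMaxY 0.7800 | tΔX 1.1547 tΔY 2.0000
    t=0.4388 [x] (1,6)
    t=0.7800 [y] (1,5)
    t=1.5935 [x] (0,5) — stop
  → r_3 = 1.5935
beam 4: φ=90°, α=255°
  cosα=-0.2588 sinα=-0.9659 | (2,6) | tMaxX 1.4682 tMaxY 0.4038 | tΔX 3.8637 tΔY 1.0353
    t=0.4038 [y] (2,5)
    t=1.4390 [y] (2,4)
    t=1.4682 [x] (1,4)
    t=2.4743 [y] (1,3)
    t=3.5096 [y] (1,2)
    t=4.5449 [y] (1,1)
    t=5.3319 [x] (0,1) — stop
  → r_4 = 5.3319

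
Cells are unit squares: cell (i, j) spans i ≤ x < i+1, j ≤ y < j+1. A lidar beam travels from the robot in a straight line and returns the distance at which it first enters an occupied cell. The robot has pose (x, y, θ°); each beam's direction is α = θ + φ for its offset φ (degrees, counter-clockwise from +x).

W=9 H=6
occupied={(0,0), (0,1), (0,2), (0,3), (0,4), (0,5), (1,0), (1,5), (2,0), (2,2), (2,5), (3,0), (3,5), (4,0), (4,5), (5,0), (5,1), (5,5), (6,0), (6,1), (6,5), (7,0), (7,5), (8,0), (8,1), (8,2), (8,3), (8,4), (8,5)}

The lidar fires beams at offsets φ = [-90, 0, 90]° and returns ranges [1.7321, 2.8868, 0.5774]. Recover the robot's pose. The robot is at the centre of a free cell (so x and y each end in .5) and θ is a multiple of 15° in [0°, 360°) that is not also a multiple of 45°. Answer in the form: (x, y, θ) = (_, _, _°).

The pose lattice has 25·16 = 400 candidates. Test each by forward raycasting.
  (4.5, 2.5, 330°): beam 2 = 1.0000 ≠ 2.8868 ✗
  (7.5, 1.5, 15°): beam 1 = 0.5176 ≠ 1.7321 ✗
  (5.5, 2.5, 330°): beam 1 = 0.5774 ≠ 1.7321 ✗
  (4.5, 1.5, 345°): beam 1 = 0.5176 ≠ 1.7321 ✗
  …
  (3.5, 2.5, 60°): r_1=1.7321, r_2=2.8868, r_3=0.5774 — all match ✓
Unique over the lattice → pose = (3.5, 2.5, 60°).

(x, y, θ) = (3.5, 2.5, 60°)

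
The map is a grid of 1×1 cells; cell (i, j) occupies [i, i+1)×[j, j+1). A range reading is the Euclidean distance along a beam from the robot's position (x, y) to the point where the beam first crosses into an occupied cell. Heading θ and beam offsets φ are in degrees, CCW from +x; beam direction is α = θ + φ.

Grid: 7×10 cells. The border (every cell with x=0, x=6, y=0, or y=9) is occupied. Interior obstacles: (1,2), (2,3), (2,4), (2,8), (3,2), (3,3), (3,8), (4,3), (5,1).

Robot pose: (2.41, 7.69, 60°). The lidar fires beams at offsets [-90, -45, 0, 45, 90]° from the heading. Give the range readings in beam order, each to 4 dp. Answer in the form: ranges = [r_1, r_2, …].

ranges = [4.1454, 1.1977, 0.3580, 0.3209, 1.6281]

beam 1: φ=-90°, α=330°
  cosα=0.8660 sinα=-0.5000 | (2,7) | tMaxX 0.6813 tMaxY 1.3800 | tΔX 1.1547 tΔY 2.0000
    t=0.6813 [x] (3,7)
    t=1.3800 [y] (3,6)
    t=1.8360 [x] (4,6)
    t=2.9907 [x] (5,6)
    t=3.3800 [y] (5,5)
    t=4.1454 [x] (6,5) — stop
  → r_1 = 4.1454
beam 2: φ=-45°, α=15°
  cosα=0.9659 sinα=0.2588 | (2,7) | tMaxX 0.6108 tMaxY 1.1977 | tΔX 1.0353 tΔY 3.8637
    t=0.6108 [x] (3,7)
    t=1.1977 [y] (3,8) — stop
  → r_2 = 1.1977
beam 3: φ=0°, α=60°
  cosα=0.5000 sinα=0.8660 | (2,7) | tMaxX 1.1800 tMaxY 0.3580 | tΔX 2.0000 tΔY 1.1547
    t=0.3580 [y] (2,8) — stop
  → r_3 = 0.3580
beam 4: φ=45°, α=105°
  cosα=-0.2588 sinα=0.9659 | (2,7) | tMaxX 1.5841 tMaxY 0.3209 | tΔX 3.8637 tΔY 1.0353
    t=0.3209 [y] (2,8) — stop
  → r_4 = 0.3209
beam 5: φ=90°, α=150°
  cosα=-0.8660 sinα=0.5000 | (2,7) | tMaxX 0.4734 tMaxY 0.6200 | tΔX 1.1547 tΔY 2.0000
    t=0.4734 [x] (1,7)
    t=0.6200 [y] (1,8)
    t=1.6281 [x] (0,8) — stop
  → r_5 = 1.6281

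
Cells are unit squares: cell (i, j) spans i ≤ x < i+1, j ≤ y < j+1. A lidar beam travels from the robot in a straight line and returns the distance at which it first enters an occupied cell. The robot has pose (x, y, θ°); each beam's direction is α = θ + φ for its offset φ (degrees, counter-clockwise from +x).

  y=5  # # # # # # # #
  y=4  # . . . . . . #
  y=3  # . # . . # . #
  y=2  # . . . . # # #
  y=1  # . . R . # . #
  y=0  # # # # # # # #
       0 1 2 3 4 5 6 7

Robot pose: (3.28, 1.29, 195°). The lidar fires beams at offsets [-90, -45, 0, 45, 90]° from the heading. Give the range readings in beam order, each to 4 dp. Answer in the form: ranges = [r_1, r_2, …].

beam 1: φ=-90°, α=105°
  cosα=-0.2588 sinα=0.9659 | (3,1) | tMaxX 1.0818 tMaxY 0.7350 | tΔX 3.8637 tΔY 1.0353
    t=0.7350 [y] (3,2)
    t=1.0818 [x] (2,2)
    t=1.7703 [y] (2,3) — stop
  → r_1 = 1.7703
beam 2: φ=-45°, α=150°
  cosα=-0.8660 sinα=0.5000 | (3,1) | tMaxX 0.3233 tMaxY 1.4200 | tΔX 1.1547 tΔY 2.0000
    t=0.3233 [x] (2,1)
    t=1.4200 [y] (2,2)
    t=1.4780 [x] (1,2)
    t=2.6327 [x] (0,2) — stop
  → r_2 = 2.6327
beam 3: φ=0°, α=195°
  cosα=-0.9659 sinα=-0.2588 | (3,1) | tMaxX 0.2899 tMaxY 1.1205 | tΔX 1.0353 tΔY 3.8637
    t=0.2899 [x] (2,1)
    t=1.1205 [y] (2,0) — stop
  → r_3 = 1.1205
beam 4: φ=45°, α=240°
  cosα=-0.5000 sinα=-0.8660 | (3,1) | tMaxX 0.5600 tMaxY 0.3349 | tΔX 2.0000 tΔY 1.1547
    t=0.3349 [y] (3,0) — stop
  → r_4 = 0.3349
beam 5: φ=90°, α=285°
  cosα=0.2588 sinα=-0.9659 | (3,1) | tMaxX 2.7819 tMaxY 0.3002 | tΔX 3.8637 tΔY 1.0353
    t=0.3002 [y] (3,0) — stop
  → r_5 = 0.3002

ranges = [1.7703, 2.6327, 1.1205, 0.3349, 0.3002]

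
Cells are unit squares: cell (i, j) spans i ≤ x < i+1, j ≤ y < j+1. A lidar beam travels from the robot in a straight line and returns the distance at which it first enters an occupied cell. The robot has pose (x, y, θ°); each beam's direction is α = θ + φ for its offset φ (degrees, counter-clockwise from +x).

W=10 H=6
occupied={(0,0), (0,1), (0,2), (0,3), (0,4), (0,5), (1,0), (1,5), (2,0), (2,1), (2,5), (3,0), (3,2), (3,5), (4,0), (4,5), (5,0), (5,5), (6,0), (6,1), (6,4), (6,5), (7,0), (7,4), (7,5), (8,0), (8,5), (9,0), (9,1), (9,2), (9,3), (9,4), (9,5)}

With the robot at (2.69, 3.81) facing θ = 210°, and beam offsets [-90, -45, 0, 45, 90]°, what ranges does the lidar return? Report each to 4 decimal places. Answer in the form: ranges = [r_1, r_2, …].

ranges = [1.3741, 1.7496, 1.9514, 1.8738, 0.9353]

beam 1: φ=-90°, α=120°
  d=(-0.5000,0.8660)  start (2,3)  tX=1.3800 tY=0.2194  stride 1/|dx|=2.0000 1/|dy|=1.1547
    cross y-line → (2,4), t=0.2194
    cross y-line → (2,5), t=1.3741 (wall)
  → r_1 = 1.3741
beam 2: φ=-45°, α=165°
  d=(-0.9659,0.2588)  start (2,3)  tX=0.7143 tY=0.7341  stride 1/|dx|=1.0353 1/|dy|=3.8637
    cross x-line → (1,3), t=0.7143
    cross y-line → (1,4), t=0.7341
    cross x-line → (0,4), t=1.7496 (wall)
  → r_2 = 1.7496
beam 3: φ=0°, α=210°
  d=(-0.8660,-0.5000)  start (2,3)  tX=0.7967 tY=1.6200  stride 1/|dx|=1.1547 1/|dy|=2.0000
    cross x-line → (1,3), t=0.7967
    cross y-line → (1,2), t=1.6200
    cross x-line → (0,2), t=1.9514 (wall)
  → r_3 = 1.9514
beam 4: φ=45°, α=255°
  d=(-0.2588,-0.9659)  start (2,3)  tX=2.6660 tY=0.8386  stride 1/|dx|=3.8637 1/|dy|=1.0353
    cross y-line → (2,2), t=0.8386
    cross y-line → (2,1), t=1.8738 (wall)
  → r_4 = 1.8738
beam 5: φ=90°, α=300°
  d=(0.5000,-0.8660)  start (2,3)  tX=0.6200 tY=0.9353  stride 1/|dx|=2.0000 1/|dy|=1.1547
    cross x-line → (3,3), t=0.6200
    cross y-line → (3,2), t=0.9353 (wall)
  → r_5 = 0.9353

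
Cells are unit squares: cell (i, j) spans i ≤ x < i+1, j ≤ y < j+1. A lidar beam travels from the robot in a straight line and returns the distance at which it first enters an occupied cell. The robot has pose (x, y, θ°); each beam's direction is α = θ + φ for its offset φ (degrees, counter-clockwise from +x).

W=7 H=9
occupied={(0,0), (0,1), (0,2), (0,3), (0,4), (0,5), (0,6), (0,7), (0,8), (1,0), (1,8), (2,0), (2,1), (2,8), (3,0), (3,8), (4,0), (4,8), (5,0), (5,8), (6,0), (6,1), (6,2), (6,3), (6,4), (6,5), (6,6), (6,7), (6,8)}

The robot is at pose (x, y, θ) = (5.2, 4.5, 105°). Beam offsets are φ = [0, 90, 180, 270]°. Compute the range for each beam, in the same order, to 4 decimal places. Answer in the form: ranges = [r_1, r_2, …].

ranges = [3.6235, 4.3482, 3.0910, 0.8282]

beam 1: φ=0°, α=105°
  d=(-0.2588,0.9659)  start (5,4)  tX=0.7727 tY=0.5176  stride 1/|dx|=3.8637 1/|dy|=1.0353
    cross y-line → (5,5), t=0.5176
    cross x-line → (4,5), t=0.7727
    cross y-line → (4,6), t=1.5529
    cross y-line → (4,7), t=2.5882
    cross y-line → (4,8), t=3.6235 (wall)
  → r_1 = 3.6235
beam 2: φ=90°, α=195°
  d=(-0.9659,-0.2588)  start (5,4)  tX=0.2071 tY=1.9319  stride 1/|dx|=1.0353 1/|dy|=3.8637
    cross x-line → (4,4), t=0.2071
    cross x-line → (3,4), t=1.2423
    cross y-line → (3,3), t=1.9319
    cross x-line → (2,3), t=2.2776
    cross x-line → (1,3), t=3.3129
    cross x-line → (0,3), t=4.3482 (wall)
  → r_2 = 4.3482
beam 3: φ=180°, α=285°
  d=(0.2588,-0.9659)  start (5,4)  tX=3.0910 tY=0.5176  stride 1/|dx|=3.8637 1/|dy|=1.0353
    cross y-line → (5,3), t=0.5176
    cross y-line → (5,2), t=1.5529
    cross y-line → (5,1), t=2.5882
    cross x-line → (6,1), t=3.0910 (wall)
  → r_3 = 3.0910
beam 4: φ=270°, α=15°
  d=(0.9659,0.2588)  start (5,4)  tX=0.8282 tY=1.9319  stride 1/|dx|=1.0353 1/|dy|=3.8637
    cross x-line → (6,4), t=0.8282 (wall)
  → r_4 = 0.8282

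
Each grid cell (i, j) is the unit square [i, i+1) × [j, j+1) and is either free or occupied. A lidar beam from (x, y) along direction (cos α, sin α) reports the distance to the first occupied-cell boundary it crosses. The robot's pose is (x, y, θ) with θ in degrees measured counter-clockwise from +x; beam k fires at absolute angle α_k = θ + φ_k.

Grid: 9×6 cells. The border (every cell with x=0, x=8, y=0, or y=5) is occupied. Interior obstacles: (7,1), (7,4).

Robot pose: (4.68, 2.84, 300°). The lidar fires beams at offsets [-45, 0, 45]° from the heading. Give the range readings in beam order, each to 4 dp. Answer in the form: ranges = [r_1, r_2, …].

ranges = [1.9049, 2.1246, 3.2455]

beam 1: φ=-45°, α=255°
  direction (-0.2588, -0.9659); cell (4,2); t to first gridline: x 2.6273, y 0.8696 (then +3.8637 / +1.0353)
    (4,1) via y @ 0.8696
    (4,0) via y @ 1.9049  # hit
  → r_1 = 1.9049
beam 2: φ=0°, α=300°
  direction (0.5000, -0.8660); cell (4,2); t to first gridline: x 0.6400, y 0.9699 (then +2.0000 / +1.1547)
    (5,2) via x @ 0.6400
    (5,1) via y @ 0.9699
    (5,0) via y @ 2.1246  # hit
  → r_2 = 2.1246
beam 3: φ=45°, α=345°
  direction (0.9659, -0.2588); cell (4,2); t to first gridline: x 0.3313, y 3.2455 (then +1.0353 / +3.8637)
    (5,2) via x @ 0.3313
    (6,2) via x @ 1.3666
    (7,2) via x @ 2.4018
    (7,1) via y @ 3.2455  # hit
  → r_3 = 3.2455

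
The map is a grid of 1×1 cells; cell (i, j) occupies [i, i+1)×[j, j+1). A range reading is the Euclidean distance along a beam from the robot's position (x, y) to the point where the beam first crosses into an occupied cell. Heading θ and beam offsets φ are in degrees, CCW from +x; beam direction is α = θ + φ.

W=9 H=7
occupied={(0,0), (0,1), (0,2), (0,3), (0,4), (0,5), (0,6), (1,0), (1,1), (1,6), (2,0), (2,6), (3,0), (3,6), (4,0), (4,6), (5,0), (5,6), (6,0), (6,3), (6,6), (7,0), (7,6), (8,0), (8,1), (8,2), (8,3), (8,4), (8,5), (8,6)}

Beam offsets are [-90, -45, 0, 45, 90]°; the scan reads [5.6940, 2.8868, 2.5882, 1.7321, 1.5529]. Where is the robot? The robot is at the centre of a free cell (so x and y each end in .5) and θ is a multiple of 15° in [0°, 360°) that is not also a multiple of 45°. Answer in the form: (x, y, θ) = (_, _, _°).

(x, y, θ) = (2.5, 3.5, 105°)

The pose lattice has 33·16 = 528 candidates. Test each by forward raycasting.
  (4.5, 1.5, 345°): beam 1 = 0.5176 ≠ 5.6940 ✗
  (7.5, 3.5, 240°): beam 1 = 0.5774 ≠ 5.6940 ✗
  (4.5, 5.5, 345°): beam 1 = 4.6587 ≠ 5.6940 ✗
  (7.5, 5.5, 120°): beam 1 = 0.5774 ≠ 5.6940 ✗
  (7.5, 3.5, 255°): beam 1 = 0.5176 ≠ 5.6940 ✗
  …
  (2.5, 3.5, 105°): r_1=5.6940, r_2=2.8868, r_3=2.5882, r_4=1.7321, r_5=1.5529 — all match ✓
Unique over the lattice → pose = (2.5, 3.5, 105°).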